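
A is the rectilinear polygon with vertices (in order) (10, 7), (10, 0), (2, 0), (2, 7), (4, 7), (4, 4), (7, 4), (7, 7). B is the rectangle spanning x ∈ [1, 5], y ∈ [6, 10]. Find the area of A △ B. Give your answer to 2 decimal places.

59.00

|A| = 47, |B| = 16, |A∩B| = 2.
|A △ B| = |A| + |B| − 2·|A∩B| = 47 + 16 − 4 = 59.00.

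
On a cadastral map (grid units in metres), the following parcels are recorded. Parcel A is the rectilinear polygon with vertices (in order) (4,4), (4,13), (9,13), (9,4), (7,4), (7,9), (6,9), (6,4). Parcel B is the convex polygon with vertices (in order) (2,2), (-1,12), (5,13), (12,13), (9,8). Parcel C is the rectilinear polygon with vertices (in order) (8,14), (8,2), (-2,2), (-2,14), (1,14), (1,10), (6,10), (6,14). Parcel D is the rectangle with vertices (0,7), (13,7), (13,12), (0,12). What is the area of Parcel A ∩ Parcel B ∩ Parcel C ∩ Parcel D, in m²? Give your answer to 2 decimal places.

13.99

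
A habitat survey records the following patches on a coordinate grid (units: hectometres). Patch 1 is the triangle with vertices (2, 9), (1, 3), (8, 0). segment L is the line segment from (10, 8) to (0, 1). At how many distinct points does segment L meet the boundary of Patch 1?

The segment meets the boundary at (2.152,2.506), (5,4.5).

2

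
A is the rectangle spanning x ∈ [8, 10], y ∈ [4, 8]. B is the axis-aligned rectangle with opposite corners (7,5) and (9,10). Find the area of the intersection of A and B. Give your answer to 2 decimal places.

|A∩B|: x∈[8,9], y∈[5,8] → 1·3 = 3.

3.00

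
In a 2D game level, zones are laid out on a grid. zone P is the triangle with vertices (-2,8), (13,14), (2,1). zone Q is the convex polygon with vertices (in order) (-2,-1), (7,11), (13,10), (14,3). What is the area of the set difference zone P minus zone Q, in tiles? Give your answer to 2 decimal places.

37.93

|zone P| = 64.5, |zone P∩zone Q| = 26.5677.
|zone P ∖ zone Q| = |zone P| − |zone P∩zone Q| = 64.5 − 26.5677 = 37.93.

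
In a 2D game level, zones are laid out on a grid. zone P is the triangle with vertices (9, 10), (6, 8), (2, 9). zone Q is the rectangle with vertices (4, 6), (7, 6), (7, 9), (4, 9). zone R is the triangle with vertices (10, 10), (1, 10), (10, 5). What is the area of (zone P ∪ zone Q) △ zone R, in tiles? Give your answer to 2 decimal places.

19.53

|zone P ∪ zone Q| = 12.3333.
|(zone P ∪ zone Q) ∩ zone R| = 7.6515.
|(zone P ∪ zone Q) △ zone R| = 12.3333 + 22.5 − 15.303 = 19.53.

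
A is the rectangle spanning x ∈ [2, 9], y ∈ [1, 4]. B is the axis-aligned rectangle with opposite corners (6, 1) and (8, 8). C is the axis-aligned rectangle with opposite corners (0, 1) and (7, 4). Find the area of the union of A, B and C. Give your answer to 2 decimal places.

By inclusion–exclusion:
Individual areas: |A| = 21, |B| = 14, |C| = 21.
|A∩B|: x∈[6,8], y∈[1,4] → 2·3 = 6.
|A∩C|: x∈[2,7], y∈[1,4] → 5·3 = 15.
|B∩C|: x∈[6,7], y∈[1,4] → 1·3 = 3.
|A∩B∩C| = 3.
|A ∪ B ∪ C| = 56 − 24 + 3 = 35.00.

35.00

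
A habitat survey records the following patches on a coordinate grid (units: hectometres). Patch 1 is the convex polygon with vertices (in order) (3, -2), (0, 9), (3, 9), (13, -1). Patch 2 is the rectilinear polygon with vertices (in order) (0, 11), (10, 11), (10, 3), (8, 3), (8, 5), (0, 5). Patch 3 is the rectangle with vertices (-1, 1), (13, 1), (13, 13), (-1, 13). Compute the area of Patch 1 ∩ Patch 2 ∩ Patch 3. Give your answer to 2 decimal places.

18.32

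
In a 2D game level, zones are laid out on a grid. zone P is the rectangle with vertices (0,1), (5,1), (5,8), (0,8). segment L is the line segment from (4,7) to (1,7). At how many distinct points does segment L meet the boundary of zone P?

The segment lies entirely inside zone P and never meets its boundary.

0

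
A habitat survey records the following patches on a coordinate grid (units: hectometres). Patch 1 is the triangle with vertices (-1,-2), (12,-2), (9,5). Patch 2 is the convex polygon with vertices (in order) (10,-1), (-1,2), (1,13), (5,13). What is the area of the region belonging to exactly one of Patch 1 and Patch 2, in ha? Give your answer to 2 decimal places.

103.68

|Patch 1| = 45.5, |Patch 2| = 91.5, |Patch 1∩Patch 2| = 16.6614.
|Patch 1 △ Patch 2| = |Patch 1| + |Patch 2| − 2·|Patch 1∩Patch 2| = 45.5 + 91.5 − 33.3229 = 103.68.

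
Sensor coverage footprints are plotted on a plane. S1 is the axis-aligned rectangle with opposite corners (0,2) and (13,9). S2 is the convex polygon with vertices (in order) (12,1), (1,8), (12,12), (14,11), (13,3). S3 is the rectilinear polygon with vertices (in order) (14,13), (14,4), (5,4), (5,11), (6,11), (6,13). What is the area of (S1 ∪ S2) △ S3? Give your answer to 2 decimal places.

72.35

|S1 ∪ S2| = 111.4107.
|(S1 ∪ S2) ∩ S3| = 59.0284.
|(S1 ∪ S2) △ S3| = 111.4107 + 79 − 118.0568 = 72.35.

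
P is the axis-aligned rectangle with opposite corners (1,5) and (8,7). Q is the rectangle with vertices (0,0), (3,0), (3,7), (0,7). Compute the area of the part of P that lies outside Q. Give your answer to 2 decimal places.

|P∩Q|: x∈[1,3], y∈[5,7] → 2·2 = 4.
|P| = 14.
|P ∖ Q| = |P| − |P∩Q| = 14 − 4 = 10.00.

10.00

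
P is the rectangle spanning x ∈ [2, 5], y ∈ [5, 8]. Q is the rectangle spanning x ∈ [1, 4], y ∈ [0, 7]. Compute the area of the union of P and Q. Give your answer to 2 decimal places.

By inclusion–exclusion:
Individual areas: |P| = 9, |Q| = 21.
|P∩Q|: x∈[2,4], y∈[5,7] → 2·2 = 4.
|P ∪ Q| = 30 − 4 = 26.00.

26.00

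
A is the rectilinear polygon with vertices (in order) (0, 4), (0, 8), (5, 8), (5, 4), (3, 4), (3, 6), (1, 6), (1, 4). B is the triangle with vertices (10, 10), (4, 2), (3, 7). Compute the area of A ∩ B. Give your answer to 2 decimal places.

5.96

The intersection is the polygon with vertices (5,4), (3.6,4), (3,7), (5,7.857).
By the shoelace formula its area is 5.96.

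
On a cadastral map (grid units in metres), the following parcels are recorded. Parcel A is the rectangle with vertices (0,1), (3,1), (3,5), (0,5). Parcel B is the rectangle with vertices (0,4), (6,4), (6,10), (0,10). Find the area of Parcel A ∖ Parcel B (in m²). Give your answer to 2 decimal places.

|Parcel A∩Parcel B|: x∈[0,3], y∈[4,5] → 3·1 = 3.
|Parcel A| = 12.
|Parcel A ∖ Parcel B| = |Parcel A| − |Parcel A∩Parcel B| = 12 − 3 = 9.00.

9.00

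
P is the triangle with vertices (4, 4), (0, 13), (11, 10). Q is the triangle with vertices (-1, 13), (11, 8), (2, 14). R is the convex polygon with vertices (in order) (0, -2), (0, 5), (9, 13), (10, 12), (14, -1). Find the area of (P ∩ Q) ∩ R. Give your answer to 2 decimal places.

The region (P ∩ Q) ∩ R is the polygon with vertices (9.688,8.875), (9.43,8.654), (5.809,10.163), (6.643,10.905).
By the shoelace formula its area is 2.57.

2.57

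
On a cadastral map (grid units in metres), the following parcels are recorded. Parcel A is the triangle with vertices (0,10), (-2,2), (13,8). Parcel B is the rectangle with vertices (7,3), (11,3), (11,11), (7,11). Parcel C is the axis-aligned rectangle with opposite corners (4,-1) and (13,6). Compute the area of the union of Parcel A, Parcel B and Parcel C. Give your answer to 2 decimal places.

125.14

By inclusion–exclusion:
Individual areas: |Parcel A| = 54, |Parcel B| = 32, |Parcel C| = 63.
|Parcel A∩Parcel B| = 8.8615.
|Parcel A∩Parcel C| = 3.2.
|Parcel B∩Parcel C|: x∈[7,11], y∈[3,6] → 4·3 = 12.
|Parcel A∩Parcel B∩Parcel C| = 0.2.
|Parcel A ∪ Parcel B ∪ Parcel C| = 149 − 24.0615 + 0.2 = 125.14.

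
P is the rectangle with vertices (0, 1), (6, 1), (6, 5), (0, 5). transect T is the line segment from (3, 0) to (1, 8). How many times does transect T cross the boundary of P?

The segment meets the boundary at (1.75,5), (2.75,1).

2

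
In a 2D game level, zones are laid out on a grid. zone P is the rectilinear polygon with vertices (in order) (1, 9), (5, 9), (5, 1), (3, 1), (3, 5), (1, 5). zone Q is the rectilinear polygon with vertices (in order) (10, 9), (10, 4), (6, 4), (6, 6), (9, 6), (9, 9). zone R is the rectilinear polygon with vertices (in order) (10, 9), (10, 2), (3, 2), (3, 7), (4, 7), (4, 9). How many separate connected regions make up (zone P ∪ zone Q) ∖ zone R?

(zone P ∪ zone Q) ∖ zone R splits into 2 disjoint pieces (area 10, area 2).

2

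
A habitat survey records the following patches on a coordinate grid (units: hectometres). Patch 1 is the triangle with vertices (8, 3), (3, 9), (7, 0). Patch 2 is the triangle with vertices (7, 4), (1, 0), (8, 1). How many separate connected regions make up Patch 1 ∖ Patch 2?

2

Patch 1 ∖ Patch 2 splits into 2 disjoint pieces (area 6.4238, area 0.2821).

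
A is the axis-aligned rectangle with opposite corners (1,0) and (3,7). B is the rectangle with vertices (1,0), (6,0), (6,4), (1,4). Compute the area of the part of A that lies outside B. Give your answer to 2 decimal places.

|A∩B|: x∈[1,3], y∈[0,4] → 2·4 = 8.
|A| = 14.
|A ∖ B| = |A| − |A∩B| = 14 − 8 = 6.00.

6.00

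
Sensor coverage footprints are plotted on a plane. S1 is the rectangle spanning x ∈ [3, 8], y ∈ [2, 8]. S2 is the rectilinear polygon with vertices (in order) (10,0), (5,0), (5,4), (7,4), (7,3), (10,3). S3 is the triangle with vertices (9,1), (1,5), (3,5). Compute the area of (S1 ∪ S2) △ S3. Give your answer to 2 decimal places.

40.00

|S1 ∪ S2| = 42.
|(S1 ∪ S2) ∩ S3| = 3.
|(S1 ∪ S2) △ S3| = 42 + 4 − 6 = 40.00.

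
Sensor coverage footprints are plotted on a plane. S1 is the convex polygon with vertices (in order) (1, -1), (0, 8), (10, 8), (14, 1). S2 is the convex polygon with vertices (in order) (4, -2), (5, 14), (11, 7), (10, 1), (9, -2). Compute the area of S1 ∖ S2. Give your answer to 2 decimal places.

|S1| = 94.5, |S1∩S2| = 48.4987.
|S1 ∖ S2| = |S1| − |S1∩S2| = 94.5 − 48.4987 = 46.00.

46.00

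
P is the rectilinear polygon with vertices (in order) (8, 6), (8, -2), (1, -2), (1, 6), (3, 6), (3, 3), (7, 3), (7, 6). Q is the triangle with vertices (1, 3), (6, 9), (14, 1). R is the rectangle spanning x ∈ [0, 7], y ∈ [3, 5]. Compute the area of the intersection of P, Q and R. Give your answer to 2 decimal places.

2.33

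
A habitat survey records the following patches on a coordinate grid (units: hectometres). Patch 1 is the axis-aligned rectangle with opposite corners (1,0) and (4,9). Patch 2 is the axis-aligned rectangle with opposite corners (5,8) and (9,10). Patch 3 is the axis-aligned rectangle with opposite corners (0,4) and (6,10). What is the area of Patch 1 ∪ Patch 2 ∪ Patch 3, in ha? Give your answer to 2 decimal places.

54.00

By inclusion–exclusion:
Individual areas: |Patch 1| = 27, |Patch 2| = 8, |Patch 3| = 36.
|Patch 1∩Patch 2| = 0 (no overlap).
|Patch 1∩Patch 3|: x∈[1,4], y∈[4,9] → 3·5 = 15.
|Patch 2∩Patch 3|: x∈[5,6], y∈[8,10] → 1·2 = 2.
|Patch 1∩Patch 2∩Patch 3| = 0.
|Patch 1 ∪ Patch 2 ∪ Patch 3| = 71 − 17 + 0 = 54.00.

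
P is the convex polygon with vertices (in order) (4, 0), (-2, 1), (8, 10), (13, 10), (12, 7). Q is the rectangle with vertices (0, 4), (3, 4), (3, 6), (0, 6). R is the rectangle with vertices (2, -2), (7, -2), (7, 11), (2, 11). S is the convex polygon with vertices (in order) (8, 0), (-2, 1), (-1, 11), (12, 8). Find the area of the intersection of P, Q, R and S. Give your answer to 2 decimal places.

1.05

The intersection is the polygon with vertices (2,4), (2,4.6), (3,5.5), (3,4).
By the shoelace formula its area is 1.05.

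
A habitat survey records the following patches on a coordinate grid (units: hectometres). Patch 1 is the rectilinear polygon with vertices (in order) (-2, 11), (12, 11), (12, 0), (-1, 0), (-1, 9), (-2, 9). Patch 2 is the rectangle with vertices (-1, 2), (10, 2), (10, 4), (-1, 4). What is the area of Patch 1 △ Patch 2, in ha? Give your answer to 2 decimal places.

|Patch 1| = 145, |Patch 2| = 22, |Patch 1∩Patch 2| = 22.
|Patch 1 △ Patch 2| = |Patch 1| + |Patch 2| − 2·|Patch 1∩Patch 2| = 145 + 22 − 44 = 123.00.

123.00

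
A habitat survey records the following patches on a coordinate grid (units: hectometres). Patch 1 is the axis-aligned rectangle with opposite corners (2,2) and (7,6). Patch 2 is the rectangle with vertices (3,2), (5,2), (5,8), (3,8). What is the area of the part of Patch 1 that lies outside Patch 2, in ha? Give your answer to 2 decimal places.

12.00

|Patch 1∩Patch 2|: x∈[3,5], y∈[2,6] → 2·4 = 8.
|Patch 1| = 20.
|Patch 1 ∖ Patch 2| = |Patch 1| − |Patch 1∩Patch 2| = 20 − 8 = 12.00.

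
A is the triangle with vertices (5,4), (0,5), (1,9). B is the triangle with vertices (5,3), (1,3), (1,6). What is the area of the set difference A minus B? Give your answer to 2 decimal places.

|A| = 10.5, |A∩B| = 1.3091.
|A ∖ B| = |A| − |A∩B| = 10.5 − 1.3091 = 9.19.

9.19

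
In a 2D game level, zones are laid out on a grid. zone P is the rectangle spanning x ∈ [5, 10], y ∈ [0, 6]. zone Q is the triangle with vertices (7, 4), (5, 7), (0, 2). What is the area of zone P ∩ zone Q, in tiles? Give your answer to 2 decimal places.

3.24

The intersection is the polygon with vertices (5,6), (5.667,6), (7,4), (5,3.429).
By the shoelace formula its area is 3.24.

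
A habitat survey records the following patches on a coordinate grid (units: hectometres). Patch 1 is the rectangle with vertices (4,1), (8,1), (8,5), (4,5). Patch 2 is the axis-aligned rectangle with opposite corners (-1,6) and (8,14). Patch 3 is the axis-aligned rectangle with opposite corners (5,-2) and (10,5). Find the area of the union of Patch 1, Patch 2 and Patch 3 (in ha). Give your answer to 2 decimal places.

111.00

By inclusion–exclusion:
Individual areas: |Patch 1| = 16, |Patch 2| = 72, |Patch 3| = 35.
|Patch 1∩Patch 2| = 0 (no overlap).
|Patch 1∩Patch 3|: x∈[5,8], y∈[1,5] → 3·4 = 12.
|Patch 2∩Patch 3| = 0 (no overlap).
|Patch 1∩Patch 2∩Patch 3| = 0.
|Patch 1 ∪ Patch 2 ∪ Patch 3| = 123 − 12 + 0 = 111.00.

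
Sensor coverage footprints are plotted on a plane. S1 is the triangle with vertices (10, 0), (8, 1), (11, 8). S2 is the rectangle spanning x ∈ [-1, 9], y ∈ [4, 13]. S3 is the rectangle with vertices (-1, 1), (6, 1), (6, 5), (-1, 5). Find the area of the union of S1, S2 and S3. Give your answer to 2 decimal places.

By inclusion–exclusion:
Individual areas: |S1| = 8.5, |S2| = 90, |S3| = 28.
|S1∩S2| = 0.
|S1∩S3| = 0.
|S2∩S3|: x∈[-1,6], y∈[4,5] → 7·1 = 7.
|S1∩S2∩S3| = 0.
|S1 ∪ S2 ∪ S3| = 126.5 − 7 + 0 = 119.50.

119.50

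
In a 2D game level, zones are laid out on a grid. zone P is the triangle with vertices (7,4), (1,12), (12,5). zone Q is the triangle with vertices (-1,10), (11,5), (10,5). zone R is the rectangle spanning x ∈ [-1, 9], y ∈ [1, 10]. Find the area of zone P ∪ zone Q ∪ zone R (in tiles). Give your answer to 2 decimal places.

95.41

By inclusion–exclusion:
Individual areas: |zone P| = 23, |zone Q| = 2.5, |zone R| = 90.
|zone P∩zone Q| = 1.988.
|zone P∩zone R| = 17.5935.
|zone Q∩zone R| = 1.8939.
|zone P∩zone Q∩zone R| = 1.3819.
|zone P ∪ zone Q ∪ zone R| = 115.5 − 21.4754 + 1.3819 = 95.41.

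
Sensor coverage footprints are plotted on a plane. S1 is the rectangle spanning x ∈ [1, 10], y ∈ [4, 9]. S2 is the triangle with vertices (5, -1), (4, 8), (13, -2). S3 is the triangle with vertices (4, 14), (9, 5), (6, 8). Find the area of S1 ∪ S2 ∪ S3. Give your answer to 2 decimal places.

By inclusion–exclusion:
Individual areas: |S1| = 45, |S2| = 35.5, |S3| = 6.
|S1∩S2| = 6.3111.
|S1∩S3| = 3.2222.
|S2∩S3| = 0.
|S1∩S2∩S3| = 0.
|S1 ∪ S2 ∪ S3| = 86.5 − 9.5333 + 0 = 76.97.

76.97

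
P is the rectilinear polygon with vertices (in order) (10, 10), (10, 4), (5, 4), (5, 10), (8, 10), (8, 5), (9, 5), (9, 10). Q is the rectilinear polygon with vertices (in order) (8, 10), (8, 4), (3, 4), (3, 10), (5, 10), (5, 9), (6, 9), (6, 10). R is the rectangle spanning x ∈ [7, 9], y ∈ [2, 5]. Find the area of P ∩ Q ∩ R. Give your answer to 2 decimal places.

The intersection is the polygon with vertices (8,4), (7,4), (7,5), (8,5).
By the shoelace formula its area is 1.00.

1.00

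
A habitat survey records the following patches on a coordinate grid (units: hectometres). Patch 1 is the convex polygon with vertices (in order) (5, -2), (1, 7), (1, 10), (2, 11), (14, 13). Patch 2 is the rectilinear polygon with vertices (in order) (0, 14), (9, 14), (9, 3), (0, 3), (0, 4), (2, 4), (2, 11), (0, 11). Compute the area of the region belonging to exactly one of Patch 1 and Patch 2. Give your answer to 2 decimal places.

62.86

|Patch 1| = 95, |Patch 2| = 85, |Patch 1∩Patch 2| = 58.5694.
|Patch 1 △ Patch 2| = |Patch 1| + |Patch 2| − 2·|Patch 1∩Patch 2| = 95 + 85 − 117.1389 = 62.86.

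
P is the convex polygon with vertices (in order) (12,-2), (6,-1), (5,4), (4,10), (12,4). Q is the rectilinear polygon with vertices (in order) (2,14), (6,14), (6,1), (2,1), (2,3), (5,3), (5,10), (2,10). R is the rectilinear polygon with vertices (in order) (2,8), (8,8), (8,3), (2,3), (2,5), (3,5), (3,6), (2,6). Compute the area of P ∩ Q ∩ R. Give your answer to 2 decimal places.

The intersection is the polygon with vertices (5,8), (6,8), (6,3), (5.2,3), (5,4).
By the shoelace formula its area is 4.90.

4.90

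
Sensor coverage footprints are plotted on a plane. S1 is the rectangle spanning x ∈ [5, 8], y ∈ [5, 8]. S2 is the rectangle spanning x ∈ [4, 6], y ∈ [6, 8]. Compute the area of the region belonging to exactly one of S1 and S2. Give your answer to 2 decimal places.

|S1∩S2|: x∈[5,6], y∈[6,8] → 1·2 = 2.
|S1 △ S2| = |S1| + |S2| − 2·|S1∩S2| = 9 + 4 − 4 = 9.00.

9.00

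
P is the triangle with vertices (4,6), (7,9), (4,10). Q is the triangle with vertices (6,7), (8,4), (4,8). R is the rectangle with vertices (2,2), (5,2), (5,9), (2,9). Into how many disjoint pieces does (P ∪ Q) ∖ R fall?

(P ∪ Q) ∖ R is a single connected region.

1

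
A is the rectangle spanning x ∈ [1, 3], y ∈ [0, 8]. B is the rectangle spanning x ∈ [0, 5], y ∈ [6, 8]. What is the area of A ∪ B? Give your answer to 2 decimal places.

22.00

By inclusion–exclusion:
Individual areas: |A| = 16, |B| = 10.
|A∩B|: x∈[1,3], y∈[6,8] → 2·2 = 4.
|A ∪ B| = 26 − 4 = 22.00.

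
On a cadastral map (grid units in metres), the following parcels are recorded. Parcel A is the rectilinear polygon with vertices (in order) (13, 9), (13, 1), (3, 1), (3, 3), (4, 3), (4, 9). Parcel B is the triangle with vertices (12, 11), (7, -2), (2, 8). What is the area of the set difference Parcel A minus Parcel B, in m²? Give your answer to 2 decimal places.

30.98

|Parcel A| = 74, |Parcel A∩Parcel B| = 43.0218.
|Parcel A ∖ Parcel B| = |Parcel A| − |Parcel A∩Parcel B| = 74 − 43.0218 = 30.98.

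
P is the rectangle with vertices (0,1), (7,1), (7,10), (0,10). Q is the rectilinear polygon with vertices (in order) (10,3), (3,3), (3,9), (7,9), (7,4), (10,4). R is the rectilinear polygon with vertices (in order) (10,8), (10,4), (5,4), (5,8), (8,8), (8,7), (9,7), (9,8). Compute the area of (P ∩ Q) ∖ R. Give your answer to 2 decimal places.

16.00

|P ∩ Q| = 24.
|(P ∩ Q) ∩ R| = 8.
|(P ∩ Q) ∖ R| = 24 − 8 = 16.00.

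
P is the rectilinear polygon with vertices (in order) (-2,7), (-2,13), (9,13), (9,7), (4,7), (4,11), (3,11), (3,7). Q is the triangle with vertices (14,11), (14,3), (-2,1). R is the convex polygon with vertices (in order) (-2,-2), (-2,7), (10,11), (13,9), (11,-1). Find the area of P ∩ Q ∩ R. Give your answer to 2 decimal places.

0.61

The intersection is the polygon with vertices (7.6,7), (9,7.875), (9,7).
By the shoelace formula its area is 0.61.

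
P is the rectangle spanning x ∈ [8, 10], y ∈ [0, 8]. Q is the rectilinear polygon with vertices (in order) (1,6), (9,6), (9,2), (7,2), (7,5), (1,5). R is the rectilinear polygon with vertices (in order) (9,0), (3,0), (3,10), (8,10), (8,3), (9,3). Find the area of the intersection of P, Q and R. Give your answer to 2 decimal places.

1.00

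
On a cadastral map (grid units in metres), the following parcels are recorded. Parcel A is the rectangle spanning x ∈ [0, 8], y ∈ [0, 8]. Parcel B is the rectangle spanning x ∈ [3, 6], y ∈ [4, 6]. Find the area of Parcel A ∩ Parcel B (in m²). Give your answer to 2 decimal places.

6.00

|Parcel A∩Parcel B|: x∈[3,6], y∈[4,6] → 3·2 = 6.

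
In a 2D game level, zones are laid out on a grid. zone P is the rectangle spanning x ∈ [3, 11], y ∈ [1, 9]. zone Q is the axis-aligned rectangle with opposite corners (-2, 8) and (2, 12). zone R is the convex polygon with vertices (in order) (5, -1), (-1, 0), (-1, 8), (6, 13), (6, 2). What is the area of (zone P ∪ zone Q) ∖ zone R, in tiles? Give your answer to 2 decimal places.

|zone P ∪ zone Q| = 80.
|(zone P ∪ zone Q) ∩ zone R| = 27.0476.
|(zone P ∪ zone Q) ∖ zone R| = 80 − 27.0476 = 52.95.

52.95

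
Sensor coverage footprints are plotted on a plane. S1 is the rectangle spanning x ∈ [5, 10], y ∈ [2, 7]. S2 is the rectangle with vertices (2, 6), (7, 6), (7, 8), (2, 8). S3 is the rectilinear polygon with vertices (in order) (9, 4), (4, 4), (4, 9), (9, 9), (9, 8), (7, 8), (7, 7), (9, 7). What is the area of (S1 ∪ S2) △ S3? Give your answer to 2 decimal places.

24.00

|S1 ∪ S2| = 33.
|(S1 ∪ S2) ∩ S3| = 16.
|(S1 ∪ S2) △ S3| = 33 + 23 − 32 = 24.00.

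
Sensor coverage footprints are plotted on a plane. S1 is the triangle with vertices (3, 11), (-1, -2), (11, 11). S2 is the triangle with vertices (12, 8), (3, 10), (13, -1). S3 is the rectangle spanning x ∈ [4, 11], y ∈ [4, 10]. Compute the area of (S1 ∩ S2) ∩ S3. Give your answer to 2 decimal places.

8.61

The region (S1 ∩ S2) ∩ S3 is the polygon with vertices (4,8.9), (4,9.778), (8.872,8.695), (6.511,6.137).
By the shoelace formula its area is 8.61.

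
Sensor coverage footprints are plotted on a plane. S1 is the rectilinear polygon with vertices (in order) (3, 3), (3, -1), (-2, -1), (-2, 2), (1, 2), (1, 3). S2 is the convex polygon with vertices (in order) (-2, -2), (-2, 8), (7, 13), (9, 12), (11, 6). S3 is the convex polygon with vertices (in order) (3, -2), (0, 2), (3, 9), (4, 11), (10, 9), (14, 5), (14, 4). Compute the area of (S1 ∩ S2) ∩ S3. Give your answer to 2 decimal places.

The region (S1 ∩ S2) ∩ S3 is the polygon with vertices (1.421,0.105), (0,2), (1,2), (1,3), (3,3), (3,1.077).
By the shoelace formula its area is 5.57.

5.57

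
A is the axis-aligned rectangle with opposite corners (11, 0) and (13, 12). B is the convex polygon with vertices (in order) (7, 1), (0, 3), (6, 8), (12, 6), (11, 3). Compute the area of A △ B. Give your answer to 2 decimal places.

69.17

|A| = 24, |B| = 48.5, |A∩B| = 1.6667.
|A △ B| = |A| + |B| − 2·|A∩B| = 24 + 48.5 − 3.3333 = 69.17.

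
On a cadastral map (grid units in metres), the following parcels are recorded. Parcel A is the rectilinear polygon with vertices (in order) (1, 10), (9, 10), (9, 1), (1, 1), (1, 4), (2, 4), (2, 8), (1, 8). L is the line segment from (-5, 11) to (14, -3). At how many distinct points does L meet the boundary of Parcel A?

2

The segment meets the boundary at (8.571,1), (2,5.842).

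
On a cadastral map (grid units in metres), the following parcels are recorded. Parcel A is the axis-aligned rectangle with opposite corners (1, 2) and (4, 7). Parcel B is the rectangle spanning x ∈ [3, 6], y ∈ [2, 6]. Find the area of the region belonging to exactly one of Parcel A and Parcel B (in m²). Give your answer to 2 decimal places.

19.00

|Parcel A∩Parcel B|: x∈[3,4], y∈[2,6] → 1·4 = 4.
|Parcel A △ Parcel B| = |Parcel A| + |Parcel B| − 2·|Parcel A∩Parcel B| = 15 + 12 − 8 = 19.00.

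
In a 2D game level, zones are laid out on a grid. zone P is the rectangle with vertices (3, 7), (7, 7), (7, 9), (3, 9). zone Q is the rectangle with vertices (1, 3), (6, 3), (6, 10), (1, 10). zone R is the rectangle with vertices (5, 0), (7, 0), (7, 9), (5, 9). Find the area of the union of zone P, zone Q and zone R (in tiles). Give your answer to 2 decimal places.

47.00

By inclusion–exclusion:
Individual areas: |zone P| = 8, |zone Q| = 35, |zone R| = 18.
|zone P∩zone Q|: x∈[3,6], y∈[7,9] → 3·2 = 6.
|zone P∩zone R|: x∈[5,7], y∈[7,9] → 2·2 = 4.
|zone Q∩zone R|: x∈[5,6], y∈[3,9] → 1·6 = 6.
|zone P∩zone Q∩zone R| = 2.
|zone P ∪ zone Q ∪ zone R| = 61 − 16 + 2 = 47.00.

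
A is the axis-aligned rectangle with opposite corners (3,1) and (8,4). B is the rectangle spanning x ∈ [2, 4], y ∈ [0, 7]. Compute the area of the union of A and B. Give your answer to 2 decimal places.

26.00

By inclusion–exclusion:
Individual areas: |A| = 15, |B| = 14.
|A∩B|: x∈[3,4], y∈[1,4] → 1·3 = 3.
|A ∪ B| = 29 − 3 = 26.00.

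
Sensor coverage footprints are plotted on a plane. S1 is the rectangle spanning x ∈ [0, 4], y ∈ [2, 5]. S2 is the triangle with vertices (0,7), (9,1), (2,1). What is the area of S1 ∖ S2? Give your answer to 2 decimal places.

|S1| = 12, |S1∩S2| = 8.1667.
|S1 ∖ S2| = |S1| − |S1∩S2| = 12 − 8.1667 = 3.83.

3.83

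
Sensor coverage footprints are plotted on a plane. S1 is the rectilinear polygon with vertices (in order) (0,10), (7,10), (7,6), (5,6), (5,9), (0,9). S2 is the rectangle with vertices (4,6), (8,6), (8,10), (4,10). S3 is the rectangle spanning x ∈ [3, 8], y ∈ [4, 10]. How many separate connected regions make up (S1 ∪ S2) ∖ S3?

1

(S1 ∪ S2) ∖ S3 is a single connected region.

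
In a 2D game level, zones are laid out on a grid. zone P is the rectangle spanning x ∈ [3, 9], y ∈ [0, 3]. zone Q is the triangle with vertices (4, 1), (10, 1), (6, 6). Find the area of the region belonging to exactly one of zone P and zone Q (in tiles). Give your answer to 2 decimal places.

|zone P| = 18, |zone Q| = 15, |zone P∩zone Q| = 8.975.
|zone P △ zone Q| = |zone P| + |zone Q| − 2·|zone P∩zone Q| = 18 + 15 − 17.95 = 15.05.

15.05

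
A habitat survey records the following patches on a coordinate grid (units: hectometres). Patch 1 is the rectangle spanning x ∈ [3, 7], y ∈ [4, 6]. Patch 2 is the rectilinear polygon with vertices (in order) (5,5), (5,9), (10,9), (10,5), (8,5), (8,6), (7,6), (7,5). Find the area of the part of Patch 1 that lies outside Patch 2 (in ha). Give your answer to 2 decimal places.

6.00

|Patch 1| = 8, |Patch 1∩Patch 2| = 2.
|Patch 1 ∖ Patch 2| = |Patch 1| − |Patch 1∩Patch 2| = 8 − 2 = 6.00.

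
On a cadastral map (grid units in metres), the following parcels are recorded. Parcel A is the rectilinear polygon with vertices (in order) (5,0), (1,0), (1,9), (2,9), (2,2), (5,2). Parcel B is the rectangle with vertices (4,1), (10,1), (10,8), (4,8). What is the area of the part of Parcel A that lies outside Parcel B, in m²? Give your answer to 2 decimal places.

14.00

|Parcel A| = 15, |Parcel A∩Parcel B| = 1.
|Parcel A ∖ Parcel B| = |Parcel A| − |Parcel A∩Parcel B| = 15 − 1 = 14.00.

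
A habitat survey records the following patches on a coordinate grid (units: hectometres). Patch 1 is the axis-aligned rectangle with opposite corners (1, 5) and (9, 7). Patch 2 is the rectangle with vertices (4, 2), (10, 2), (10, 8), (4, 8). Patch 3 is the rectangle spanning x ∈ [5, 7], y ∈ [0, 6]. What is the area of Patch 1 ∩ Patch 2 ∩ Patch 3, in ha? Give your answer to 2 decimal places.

The intersection is the polygon with vertices (5,5), (5,6), (7,6), (7,5).
By the shoelace formula its area is 2.00.

2.00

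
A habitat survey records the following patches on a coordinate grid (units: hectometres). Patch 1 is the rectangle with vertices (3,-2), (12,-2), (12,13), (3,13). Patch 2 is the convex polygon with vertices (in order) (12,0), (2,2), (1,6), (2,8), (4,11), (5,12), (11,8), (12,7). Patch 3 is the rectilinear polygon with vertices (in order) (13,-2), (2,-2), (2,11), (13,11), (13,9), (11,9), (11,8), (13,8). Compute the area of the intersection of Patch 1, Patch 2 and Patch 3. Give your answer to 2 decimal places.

The intersection is the polygon with vertices (3,1.8), (3,9.5), (4,11), (6.5,11), (11,8), (12,7), (12,0).
By the shoelace formula its area is 79.90.

79.90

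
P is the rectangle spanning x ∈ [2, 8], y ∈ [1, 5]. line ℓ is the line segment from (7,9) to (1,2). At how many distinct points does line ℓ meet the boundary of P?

2

The segment meets the boundary at (2,3.167), (3.571,5).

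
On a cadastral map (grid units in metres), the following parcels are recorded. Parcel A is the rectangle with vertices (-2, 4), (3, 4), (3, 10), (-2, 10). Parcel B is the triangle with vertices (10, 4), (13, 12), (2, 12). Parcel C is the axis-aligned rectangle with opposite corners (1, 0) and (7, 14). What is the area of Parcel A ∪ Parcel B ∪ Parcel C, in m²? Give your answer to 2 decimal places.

133.50

By inclusion–exclusion:
Individual areas: |Parcel A| = 30, |Parcel B| = 44, |Parcel C| = 84.
|Parcel A∩Parcel B| = 0.
|Parcel A∩Parcel C|: x∈[1,3], y∈[4,10] → 2·6 = 12.
|Parcel B∩Parcel C| = 12.5.
|Parcel A∩Parcel B∩Parcel C| = 0.
|Parcel A ∪ Parcel B ∪ Parcel C| = 158 − 24.5 + 0 = 133.50.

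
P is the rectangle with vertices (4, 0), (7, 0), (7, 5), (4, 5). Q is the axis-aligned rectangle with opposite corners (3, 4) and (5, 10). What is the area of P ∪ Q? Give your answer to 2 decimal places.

By inclusion–exclusion:
Individual areas: |P| = 15, |Q| = 12.
|P∩Q|: x∈[4,5], y∈[4,5] → 1·1 = 1.
|P ∪ Q| = 27 − 1 = 26.00.

26.00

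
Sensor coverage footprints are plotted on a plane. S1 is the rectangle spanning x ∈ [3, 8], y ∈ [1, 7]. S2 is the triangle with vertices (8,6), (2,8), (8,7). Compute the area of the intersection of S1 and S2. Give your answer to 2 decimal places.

1.50

The intersection is the polygon with vertices (8,6), (5,7), (8,7).
By the shoelace formula its area is 1.50.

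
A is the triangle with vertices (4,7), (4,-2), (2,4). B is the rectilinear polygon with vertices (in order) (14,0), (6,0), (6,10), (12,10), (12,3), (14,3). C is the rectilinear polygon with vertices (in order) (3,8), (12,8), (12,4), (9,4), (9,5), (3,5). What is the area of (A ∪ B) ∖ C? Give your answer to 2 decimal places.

52.75

|A ∪ B| = 75.
|(A ∪ B) ∩ C| = 22.25.
|(A ∪ B) ∖ C| = 75 − 22.25 = 52.75.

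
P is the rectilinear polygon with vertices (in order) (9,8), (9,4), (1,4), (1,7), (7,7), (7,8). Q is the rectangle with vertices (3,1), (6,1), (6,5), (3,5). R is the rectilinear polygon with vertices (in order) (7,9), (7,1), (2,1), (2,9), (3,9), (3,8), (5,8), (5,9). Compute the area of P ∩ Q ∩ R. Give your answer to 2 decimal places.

The intersection is the polygon with vertices (3,5), (6,5), (6,4), (3,4).
By the shoelace formula its area is 3.00.

3.00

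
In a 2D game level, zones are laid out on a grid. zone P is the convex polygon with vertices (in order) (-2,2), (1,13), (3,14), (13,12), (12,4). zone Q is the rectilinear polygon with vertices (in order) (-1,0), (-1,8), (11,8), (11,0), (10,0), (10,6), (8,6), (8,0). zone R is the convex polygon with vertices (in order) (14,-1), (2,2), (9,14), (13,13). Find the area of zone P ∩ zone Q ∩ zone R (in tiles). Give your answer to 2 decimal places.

The intersection is the polygon with vertices (11,8), (11,3.857), (10,3.714), (10,6), (8,6), (8,3.429), (2.364,2.623), (5.5,8).
By the shoelace formula its area is 27.82.

27.82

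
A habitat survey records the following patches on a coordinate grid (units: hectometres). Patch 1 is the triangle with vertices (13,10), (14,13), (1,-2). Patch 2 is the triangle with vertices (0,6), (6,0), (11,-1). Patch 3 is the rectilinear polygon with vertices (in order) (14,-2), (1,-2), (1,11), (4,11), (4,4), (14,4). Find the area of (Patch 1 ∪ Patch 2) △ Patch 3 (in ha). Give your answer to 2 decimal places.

|Patch 1 ∪ Patch 2| = 23.4512.
|(Patch 1 ∪ Patch 2) ∩ Patch 3| = 13.6694.
|(Patch 1 ∪ Patch 2) △ Patch 3| = 23.4512 + 99 − 27.3387 = 95.11.

95.11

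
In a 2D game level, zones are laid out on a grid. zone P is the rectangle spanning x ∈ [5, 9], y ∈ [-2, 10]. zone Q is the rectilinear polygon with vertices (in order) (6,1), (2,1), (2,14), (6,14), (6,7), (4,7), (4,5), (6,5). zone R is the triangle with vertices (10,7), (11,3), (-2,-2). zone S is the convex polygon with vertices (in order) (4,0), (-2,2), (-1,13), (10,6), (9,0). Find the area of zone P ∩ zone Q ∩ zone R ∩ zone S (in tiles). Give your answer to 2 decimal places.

The intersection is the polygon with vertices (5.8,1), (5,1), (5,3.25), (6,4), (6,1.077).
By the shoelace formula its area is 2.62.

2.62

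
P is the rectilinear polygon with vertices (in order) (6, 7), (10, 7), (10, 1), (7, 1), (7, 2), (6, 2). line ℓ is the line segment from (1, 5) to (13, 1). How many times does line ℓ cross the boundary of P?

2

The segment meets the boundary at (10,2), (6,3.333).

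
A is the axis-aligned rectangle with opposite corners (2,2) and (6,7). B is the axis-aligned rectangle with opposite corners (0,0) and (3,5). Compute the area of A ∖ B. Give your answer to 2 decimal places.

17.00

|A∩B|: x∈[2,3], y∈[2,5] → 1·3 = 3.
|A| = 20.
|A ∖ B| = |A| − |A∩B| = 20 − 3 = 17.00.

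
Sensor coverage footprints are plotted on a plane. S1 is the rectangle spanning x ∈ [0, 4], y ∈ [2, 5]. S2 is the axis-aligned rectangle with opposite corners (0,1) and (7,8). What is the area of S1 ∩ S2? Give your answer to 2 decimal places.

|S1∩S2|: x∈[0,4], y∈[2,5] → 4·3 = 12.

12.00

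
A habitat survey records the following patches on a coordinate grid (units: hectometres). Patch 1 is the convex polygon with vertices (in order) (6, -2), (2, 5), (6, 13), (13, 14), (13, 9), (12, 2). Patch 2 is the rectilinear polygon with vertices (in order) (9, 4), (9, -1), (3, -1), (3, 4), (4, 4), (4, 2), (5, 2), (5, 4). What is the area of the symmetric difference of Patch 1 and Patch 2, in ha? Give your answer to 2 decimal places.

|Patch 1| = 119, |Patch 2| = 28, |Patch 1∩Patch 2| = 22.0893.
|Patch 1 △ Patch 2| = |Patch 1| + |Patch 2| − 2·|Patch 1∩Patch 2| = 119 + 28 − 44.1786 = 102.82.

102.82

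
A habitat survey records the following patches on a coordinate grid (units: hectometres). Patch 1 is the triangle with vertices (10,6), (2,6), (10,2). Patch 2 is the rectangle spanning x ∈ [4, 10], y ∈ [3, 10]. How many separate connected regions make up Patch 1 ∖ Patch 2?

2

Patch 1 ∖ Patch 2 splits into 2 disjoint pieces (area 1, area 1).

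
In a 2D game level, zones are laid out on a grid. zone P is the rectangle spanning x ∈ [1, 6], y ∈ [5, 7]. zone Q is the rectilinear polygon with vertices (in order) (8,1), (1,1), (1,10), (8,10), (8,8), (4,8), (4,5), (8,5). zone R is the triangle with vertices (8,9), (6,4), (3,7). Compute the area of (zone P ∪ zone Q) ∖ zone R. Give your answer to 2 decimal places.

49.05

|zone P ∪ zone Q| = 55.
|(zone P ∪ zone Q) ∩ zone R| = 5.95.
|(zone P ∪ zone Q) ∖ zone R| = 55 − 5.95 = 49.05.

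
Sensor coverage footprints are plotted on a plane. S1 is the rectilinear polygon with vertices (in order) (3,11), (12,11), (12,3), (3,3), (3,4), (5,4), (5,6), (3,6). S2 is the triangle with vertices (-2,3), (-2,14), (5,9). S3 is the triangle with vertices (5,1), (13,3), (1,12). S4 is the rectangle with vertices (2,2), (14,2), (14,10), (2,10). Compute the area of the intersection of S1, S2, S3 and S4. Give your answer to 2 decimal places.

3.01

The intersection is the polygon with vertices (3,7.286), (3,10), (3.6,10), (5,9).
By the shoelace formula its area is 3.01.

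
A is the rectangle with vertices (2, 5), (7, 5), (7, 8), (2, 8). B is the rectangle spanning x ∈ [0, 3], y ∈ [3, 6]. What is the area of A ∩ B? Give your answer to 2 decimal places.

1.00

|A∩B|: x∈[2,3], y∈[5,6] → 1·1 = 1.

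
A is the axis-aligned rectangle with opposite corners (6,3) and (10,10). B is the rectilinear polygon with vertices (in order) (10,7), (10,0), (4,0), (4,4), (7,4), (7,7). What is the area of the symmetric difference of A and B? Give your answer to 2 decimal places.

|A| = 28, |B| = 33, |A∩B| = 13.
|A △ B| = |A| + |B| − 2·|A∩B| = 28 + 33 − 26 = 35.00.

35.00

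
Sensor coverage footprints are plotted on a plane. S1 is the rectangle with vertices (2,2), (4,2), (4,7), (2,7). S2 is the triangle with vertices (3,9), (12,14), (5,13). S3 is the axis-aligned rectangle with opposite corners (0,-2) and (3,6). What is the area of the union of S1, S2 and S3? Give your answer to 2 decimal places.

By inclusion–exclusion:
Individual areas: |S1| = 10, |S2| = 13, |S3| = 24.
|S1∩S2| = 0.
|S1∩S3|: x∈[2,3], y∈[2,6] → 1·4 = 4.
|S2∩S3| = 0.
|S1∩S2∩S3| = 0.
|S1 ∪ S2 ∪ S3| = 47 − 4 + 0 = 43.00.

43.00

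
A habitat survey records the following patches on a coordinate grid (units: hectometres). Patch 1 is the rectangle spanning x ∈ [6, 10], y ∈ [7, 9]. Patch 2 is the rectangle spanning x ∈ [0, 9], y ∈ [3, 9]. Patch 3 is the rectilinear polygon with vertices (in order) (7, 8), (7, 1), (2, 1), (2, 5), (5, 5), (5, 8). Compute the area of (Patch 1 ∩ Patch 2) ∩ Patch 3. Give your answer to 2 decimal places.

The region (Patch 1 ∩ Patch 2) ∩ Patch 3 is the polygon with vertices (6,7), (6,8), (7,8), (7,7).
By the shoelace formula its area is 1.00.

1.00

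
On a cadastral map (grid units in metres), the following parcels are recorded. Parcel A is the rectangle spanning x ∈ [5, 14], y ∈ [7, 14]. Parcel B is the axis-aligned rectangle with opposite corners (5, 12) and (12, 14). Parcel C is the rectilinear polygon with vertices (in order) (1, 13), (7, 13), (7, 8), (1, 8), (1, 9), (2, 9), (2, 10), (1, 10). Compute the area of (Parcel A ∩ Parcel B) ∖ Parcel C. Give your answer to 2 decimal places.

|Parcel A ∩ Parcel B| = 14.
|(Parcel A ∩ Parcel B) ∩ Parcel C| = 2.
|(Parcel A ∩ Parcel B) ∖ Parcel C| = 14 − 2 = 12.00.

12.00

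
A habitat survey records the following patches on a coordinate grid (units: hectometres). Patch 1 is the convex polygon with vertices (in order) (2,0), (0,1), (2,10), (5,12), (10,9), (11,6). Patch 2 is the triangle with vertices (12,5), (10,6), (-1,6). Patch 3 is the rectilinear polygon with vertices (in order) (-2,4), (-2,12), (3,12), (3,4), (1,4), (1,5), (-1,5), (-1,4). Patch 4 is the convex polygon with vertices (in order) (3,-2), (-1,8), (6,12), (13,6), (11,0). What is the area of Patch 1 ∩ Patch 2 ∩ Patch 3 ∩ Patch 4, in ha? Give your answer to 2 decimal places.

0.45

The intersection is the polygon with vertices (3,5.692), (1.076,5.84), (1.111,6), (3,6).
By the shoelace formula its area is 0.45.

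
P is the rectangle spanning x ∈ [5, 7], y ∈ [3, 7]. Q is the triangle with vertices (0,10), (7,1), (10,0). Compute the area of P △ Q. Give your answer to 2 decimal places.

|P| = 8, |Q| = 10, |P∩Q| = 1.873.
|P △ Q| = |P| + |Q| − 2·|P∩Q| = 8 + 10 − 3.746 = 14.25.

14.25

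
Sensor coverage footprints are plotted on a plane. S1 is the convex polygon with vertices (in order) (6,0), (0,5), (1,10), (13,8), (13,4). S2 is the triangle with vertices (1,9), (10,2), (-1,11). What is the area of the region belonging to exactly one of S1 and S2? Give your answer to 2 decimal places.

85.13

|S1| = 86.5, |S2| = 2, |S1∩S2| = 1.684.
|S1 △ S2| = |S1| + |S2| − 2·|S1∩S2| = 86.5 + 2 − 3.368 = 85.13.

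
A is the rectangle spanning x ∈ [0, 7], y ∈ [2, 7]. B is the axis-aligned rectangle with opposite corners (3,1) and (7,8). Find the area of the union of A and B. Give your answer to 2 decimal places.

By inclusion–exclusion:
Individual areas: |A| = 35, |B| = 28.
|A∩B|: x∈[3,7], y∈[2,7] → 4·5 = 20.
|A ∪ B| = 63 − 20 = 43.00.

43.00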